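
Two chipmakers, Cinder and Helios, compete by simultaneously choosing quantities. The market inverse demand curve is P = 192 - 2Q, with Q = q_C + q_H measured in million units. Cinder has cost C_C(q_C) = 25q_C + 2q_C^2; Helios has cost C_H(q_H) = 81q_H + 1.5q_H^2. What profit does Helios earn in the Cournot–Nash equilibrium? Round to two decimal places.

397.27

Cinder's profit: π_C = (192 - 2Q)q_C - (25q_C + 2q_C²). Setting ∂π_C/∂q_C = 0: 167 - 8q_C - 2(q_H) = 0.
Helios's profit: π_H = (192 - 2Q)q_H - (81q_H + (3/2)q_H²). Setting ∂π_H/∂q_H = 0: 111 - 7q_H - 2(q_C) = 0.
Rearranging gives the reaction functions q_C = (167 - 2q_H)/8 and q_H = (111 - 2q_C)/7.
Solving the pair: q_C = 947/52, q_H = 277/26.
Price P = 192 - 2·(1501/52) = 134.2692.
Helios's profit: 134.2692·(277/26) - 81·(277/26) - (3/2)(277/26)² = 397.2655.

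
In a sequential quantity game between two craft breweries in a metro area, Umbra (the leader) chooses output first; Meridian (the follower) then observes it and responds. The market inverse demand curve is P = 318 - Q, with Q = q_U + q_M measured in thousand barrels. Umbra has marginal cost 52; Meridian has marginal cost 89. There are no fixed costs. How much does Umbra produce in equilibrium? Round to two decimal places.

151.50

The follower Meridian best-responds to any q_U: π_M = (318 - Q)q_M - 89q_M.
Setting the follower's marginal profit to zero, 229 - q_U - 2q_M = 0, i.e. q_M = (229 - q_U)/2.
Umbra substitutes q_M(q_U) into its own profit: π_U = q_U(318 - q_U - (229 - q_U)/2) - 52q_U = (407/2 - (1/2)q_U)q_U - 52q_U.
Maximising: ∂π_U/∂q_U = 303/2 - q_U = 0, giving q_U = 303/2.
Then q_M = (229 - 303/2)/2 = 155/4.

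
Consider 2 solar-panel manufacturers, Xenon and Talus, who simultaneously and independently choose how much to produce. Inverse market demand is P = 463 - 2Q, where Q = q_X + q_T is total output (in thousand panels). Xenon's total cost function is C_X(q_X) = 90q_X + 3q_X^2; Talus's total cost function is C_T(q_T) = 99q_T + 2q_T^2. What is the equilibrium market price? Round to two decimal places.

Xenon's profit: π_X = (463 - 2Q)q_X - (90q_X + 3q_X²). Setting ∂π_X/∂q_X = 0: 373 - 10q_X - 2(q_T) = 0.
Talus's first-order condition: 364 - 8q_T - 2(q_X) = 0.
Rearranging gives the reaction functions q_X = (373 - 2q_T)/10 and q_T = (364 - 2q_X)/8.
Solving the pair: q_X = 564/19, q_T = 1447/38.
Total output Q = 67.7632, so price P = 463 - 2·67.7632 = 327.4737.

327.47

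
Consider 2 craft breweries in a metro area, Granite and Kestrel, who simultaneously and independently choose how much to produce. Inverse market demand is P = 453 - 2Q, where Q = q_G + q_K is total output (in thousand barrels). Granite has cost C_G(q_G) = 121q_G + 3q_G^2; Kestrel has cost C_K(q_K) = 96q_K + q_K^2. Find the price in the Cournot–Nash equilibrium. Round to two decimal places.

303.57

Granite's profit: π_G = (453 - 2Q)q_G - (121q_G + 3q_G²). Setting ∂π_G/∂q_G = 0: 332 - 10q_G - 2(q_K) = 0.
Kestrel's profit: π_K = (453 - 2Q)q_K - (96q_K + q_K²). Setting ∂π_K/∂q_K = 0: 357 - 6q_K - 2(q_G) = 0.
Best responses: q_G = (332 - 2q_K)/10, q_K = (357 - 2q_G)/6.
Substituting one into the other gives q_G = 639/28 and q_K = 1453/28.
Total output Q = 523/7, so price P = 453 - 2·(523/7) = 303.5714.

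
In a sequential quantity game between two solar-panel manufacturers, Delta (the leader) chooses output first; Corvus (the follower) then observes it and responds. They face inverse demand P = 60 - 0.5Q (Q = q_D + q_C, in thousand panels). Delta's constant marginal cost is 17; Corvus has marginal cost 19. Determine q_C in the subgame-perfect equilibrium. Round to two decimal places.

18.50

The follower Corvus best-responds to any q_D: π_C = (60 - 0.5Q)q_C - 19q_C.
∂π_C/∂q_C = 41 - (1/2)q_D - q_C = 0 gives the reaction function q_C = (41 - (1/2)q_D).
The leader anticipates this reaction. Substituting into P = 60 - 0.5Q gives P = 79/2 - (1/4)q_D, so π_D = (79/2 - (1/4)q_D)q_D - 17q_D.
Maximising: ∂π_D/∂q_D = 45/2 - (1/2)q_D = 0, giving q_D = 45.
Then q_C = (41 - (1/2)·45) = 37/2.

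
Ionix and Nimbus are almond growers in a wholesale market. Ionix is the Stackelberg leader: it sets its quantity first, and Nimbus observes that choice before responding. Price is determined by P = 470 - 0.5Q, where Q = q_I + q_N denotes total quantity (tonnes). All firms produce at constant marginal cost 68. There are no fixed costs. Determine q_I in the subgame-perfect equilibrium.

402

The follower Nimbus best-responds to any q_I: π_N = (470 - 0.5Q)q_N - 68q_N.
∂π_N/∂q_N = 402 - (1/2)q_I - q_N = 0 gives the reaction function q_N = (402 - (1/2)q_I).
The leader anticipates this reaction. Substituting into P = 470 - 0.5Q gives P = 269 - (1/4)q_I, so π_I = (269 - (1/4)q_I)q_I - 68q_I.
Leader FOC: 201 - (1/2)q_I = 0, so q_I = 402.
Then q_N = (402 - (1/2)·402) = 201.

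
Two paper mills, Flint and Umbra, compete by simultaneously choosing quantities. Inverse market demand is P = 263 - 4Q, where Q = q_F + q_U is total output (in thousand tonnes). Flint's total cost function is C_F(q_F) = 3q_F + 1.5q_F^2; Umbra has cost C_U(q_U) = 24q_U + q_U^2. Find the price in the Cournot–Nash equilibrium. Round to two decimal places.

Flint's profit: π_F = (263 - 4Q)q_F - (3q_F + (3/2)q_F²). Setting ∂π_F/∂q_F = 0: 260 - 11q_F - 4(q_U) = 0.
Umbra's profit: π_U = (263 - 4Q)q_U - (24q_U + q_U²). Setting ∂π_U/∂q_U = 0: 239 - 10q_U - 4(q_F) = 0.
Best responses: q_F = (260 - 4q_U)/11, q_U = (239 - 4q_F)/10.
Solving the pair: q_F = 822/47, q_U = 1589/94.
Total output Q = 34.3936, so price P = 263 - 4·34.3936 = 125.4255.

125.43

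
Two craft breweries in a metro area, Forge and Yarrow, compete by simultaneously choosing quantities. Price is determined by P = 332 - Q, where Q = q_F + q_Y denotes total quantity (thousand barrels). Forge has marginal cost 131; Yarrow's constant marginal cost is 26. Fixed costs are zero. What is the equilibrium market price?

163

Forge's profit: π_F = (332 - Q)q_F - (131q_F). Setting ∂π_F/∂q_F = 0: 201 - 2q_F - (q_Y) = 0.
Yarrow's profit: π_Y = (332 - Q)q_Y - (26q_Y). Setting ∂π_Y/∂q_Y = 0: 306 - 2q_Y - (q_F) = 0.
Rearranging gives the reaction functions q_F = (201 - q_Y)/2 and q_Y = (306 - q_F)/2.
Substituting one into the other gives q_F = 32 and q_Y = 137.
Total output Q = 169, so price P = 332 - 169 = 163.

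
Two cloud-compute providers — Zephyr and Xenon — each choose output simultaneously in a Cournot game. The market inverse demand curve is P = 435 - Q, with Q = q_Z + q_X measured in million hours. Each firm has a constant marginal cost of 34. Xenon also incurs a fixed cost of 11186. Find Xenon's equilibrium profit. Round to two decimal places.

A representative firm's profit is π_i = q_i(435 - Q) - 34q_i.
First-order condition (treating rivals' output as given): 401 - 2q_i - q_j = 0.
With identical firms every q_j equals q_i, so q_j = q_i and 401 = 3q_i, giving q_i = 401/3.
Price P = 435 - 802/3 = 503/3.
Xenon's profit: (503/3 - 34)·(401/3) - 11186 = 6680.7778.

6680.78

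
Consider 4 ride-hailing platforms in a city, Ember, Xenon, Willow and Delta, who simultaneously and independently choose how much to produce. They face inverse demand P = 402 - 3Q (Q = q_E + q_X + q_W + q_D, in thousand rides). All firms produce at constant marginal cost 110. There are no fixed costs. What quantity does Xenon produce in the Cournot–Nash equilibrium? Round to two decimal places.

19.47

Each firm earns π_i = (402 - 3Q)q_i - 110q_i.
First-order condition (treating rivals' output as given): 292 - 6q_i - 3·Σ_{j≠i} q_j = 0.
With identical firms every q_j equals q_i, so Σ_{j≠i} q_j = 3q_i and 292 = 15q_i, giving q_i = 292/15.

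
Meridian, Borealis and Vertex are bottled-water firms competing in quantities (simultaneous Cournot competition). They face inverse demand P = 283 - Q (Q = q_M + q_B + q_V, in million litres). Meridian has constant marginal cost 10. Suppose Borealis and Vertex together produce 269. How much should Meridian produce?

2

With rivals' combined output fixed at 269, Meridian's profit is π_M = (283 - 269 - q_M)q_M - (10q_M) = (14 - q_M)q_M - (10q_M).
∂π_M/∂q_M = 4 - 2q_M = 0, so q_M = 2.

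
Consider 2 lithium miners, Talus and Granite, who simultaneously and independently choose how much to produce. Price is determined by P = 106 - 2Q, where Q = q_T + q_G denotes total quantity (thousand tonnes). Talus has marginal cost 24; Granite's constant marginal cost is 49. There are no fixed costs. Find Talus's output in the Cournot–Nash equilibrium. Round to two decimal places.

17.83

Talus's profit: π_T = (106 - 2Q)q_T - (24q_T). Setting ∂π_T/∂q_T = 0: 82 - 4q_T - 2(q_G) = 0.
Granite's profit: π_G = (106 - 2Q)q_G - (49q_G). Setting ∂π_G/∂q_G = 0: 57 - 4q_G - 2(q_T) = 0.
Best responses: q_T = (82 - 2q_G)/4, q_G = (57 - 2q_T)/4.
Substituting one into the other gives q_T = 107/6 and q_G = 16/3.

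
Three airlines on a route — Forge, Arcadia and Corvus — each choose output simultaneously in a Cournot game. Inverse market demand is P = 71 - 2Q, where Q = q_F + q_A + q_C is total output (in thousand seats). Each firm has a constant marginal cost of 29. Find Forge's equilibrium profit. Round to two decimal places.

55.13

Each firm earns π_i = (71 - 2Q)q_i - 29q_i.
Setting ∂π_i/∂q_i = 0 with rivals' quantities fixed: 42 - 4q_i - 2·Σ_{j≠i} q_j = 0.
With identical firms every q_j equals q_i, so Σ_{j≠i} q_j = 2q_i and 42 = 8q_i, giving q_i = 21/4.
Price P = 71 - 2·(63/4) = 79/2.
Forge's profit: (79/2 - 29)·(21/4) = 441/8.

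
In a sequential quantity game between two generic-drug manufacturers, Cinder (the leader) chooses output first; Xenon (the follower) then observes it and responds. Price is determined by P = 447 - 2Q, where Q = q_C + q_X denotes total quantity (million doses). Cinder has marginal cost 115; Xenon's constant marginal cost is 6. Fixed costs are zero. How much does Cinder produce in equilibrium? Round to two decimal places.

55.75

The follower Xenon best-responds to any q_C: π_X = (447 - 2Q)q_X - 6q_X.
Follower FOC: 441 - 2q_C - 4q_X = 0, so q_X(q_C) = (441 - 2q_C)/4.
The leader anticipates this reaction. Substituting into P = 447 - 2Q gives P = 453/2 - q_C, so π_C = (453/2 - q_C)q_C - 115q_C.
Maximising: ∂π_C/∂q_C = 223/2 - 2q_C = 0, giving q_C = 223/4.
Then q_X = (441 - 2·(223/4))/4 = 659/8.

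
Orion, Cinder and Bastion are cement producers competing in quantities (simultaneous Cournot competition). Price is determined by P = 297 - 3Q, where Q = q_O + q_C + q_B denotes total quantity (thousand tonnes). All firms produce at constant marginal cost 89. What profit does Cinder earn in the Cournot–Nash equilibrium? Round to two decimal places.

901.33

A representative firm's profit is π_i = q_i(297 - 3Q) - 89q_i.
Setting ∂π_i/∂q_i = 0 with rivals' quantities fixed: 208 - 6q_i - 3·Σ_{j≠i} q_j = 0.
With identical firms every q_j equals q_i, so Σ_{j≠i} q_j = 2q_i and 208 = 12q_i, giving q_i = 52/3.
Price P = 297 - 3·52 = 141.
Cinder's profit: (141 - 89)·(52/3) = 901.3333.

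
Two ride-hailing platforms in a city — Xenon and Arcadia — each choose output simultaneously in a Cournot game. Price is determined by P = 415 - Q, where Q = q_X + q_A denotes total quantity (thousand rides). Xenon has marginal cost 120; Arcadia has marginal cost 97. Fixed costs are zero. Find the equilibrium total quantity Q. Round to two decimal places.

Xenon's profit: π_X = (415 - Q)q_X - (120q_X). Setting ∂π_X/∂q_X = 0: 295 - 2q_X - (q_A) = 0.
Arcadia's first-order condition: 318 - 2q_A - (q_X) = 0.
Rearranging gives the reaction functions q_X = (295 - q_A)/2 and q_A = (318 - q_X)/2.
Substituting one into the other gives q_X = 272/3 and q_A = 341/3.
Total output Q = 272/3 + 341/3 = 613/3.

204.33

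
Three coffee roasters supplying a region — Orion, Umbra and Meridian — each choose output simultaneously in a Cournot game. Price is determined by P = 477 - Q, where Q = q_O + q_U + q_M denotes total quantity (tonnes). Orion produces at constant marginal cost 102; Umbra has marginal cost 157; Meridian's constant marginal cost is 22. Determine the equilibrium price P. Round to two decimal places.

189.50

Orion's profit: π_O = (477 - Q)q_O - (102q_O). Setting ∂π_O/∂q_O = 0: 375 - 2q_O - (q_U + q_M) = 0.
Umbra's profit: π_U = (477 - Q)q_U - (157q_U). Setting ∂π_U/∂q_U = 0: 320 - 2q_U - (q_O + q_M) = 0.
Meridian's profit: π_M = (477 - Q)q_M - (22q_M). Setting ∂π_M/∂q_M = 0: 455 - 2q_M - (q_O + q_U) = 0.
Adding the 3 first-order conditions: 1150 − 4Q = 0, so Q = 575/2.
Back-substituting: q_O = (375 − 575/2) = 175/2, q_U = (320 − 575/2) = 65/2, q_M = (455 − 575/2) = 335/2.
Total output Q = 575/2, so price P = 477 - 575/2 = 379/2.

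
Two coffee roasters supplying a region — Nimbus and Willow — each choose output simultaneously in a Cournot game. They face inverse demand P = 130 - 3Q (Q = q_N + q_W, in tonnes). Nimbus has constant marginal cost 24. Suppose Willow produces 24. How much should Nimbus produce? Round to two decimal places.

5.67

With the rival's output fixed at 24, Nimbus's profit is π_N = (130 - 3·24 - 3q_N)q_N - (24q_N) = (58 - 3q_N)q_N - (24q_N).
∂π_N/∂q_N = 34 - 6q_N = 0, so q_N = 17/3.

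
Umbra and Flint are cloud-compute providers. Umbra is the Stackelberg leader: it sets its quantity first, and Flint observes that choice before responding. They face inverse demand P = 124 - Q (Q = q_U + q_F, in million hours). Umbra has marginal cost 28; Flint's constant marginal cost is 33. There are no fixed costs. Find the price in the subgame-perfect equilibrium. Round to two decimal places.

The follower Flint best-responds to any q_U: π_F = (124 - Q)q_F - 33q_F.
Setting the follower's marginal profit to zero, 91 - q_U - 2q_F = 0, i.e. q_F = (91 - q_U)/2.
The leader anticipates this reaction. Substituting into P = 124 - Q gives P = 157/2 - (1/2)q_U, so π_U = (157/2 - (1/2)q_U)q_U - 28q_U.
Maximising: ∂π_U/∂q_U = 101/2 - q_U = 0, giving q_U = 101/2.
Then q_F = (91 - 101/2)/2 = 81/4.
Total output Q = 283/4, so price P = 124 - 283/4 = 213/4.

53.25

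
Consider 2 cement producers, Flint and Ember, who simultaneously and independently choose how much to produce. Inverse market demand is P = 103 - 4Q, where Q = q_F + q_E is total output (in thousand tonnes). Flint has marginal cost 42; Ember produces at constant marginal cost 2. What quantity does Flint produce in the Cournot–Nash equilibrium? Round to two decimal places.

1.75

Flint's profit: π_F = (103 - 4Q)q_F - (42q_F). Setting ∂π_F/∂q_F = 0: 61 - 8q_F - 4(q_E) = 0.
Ember's profit: π_E = (103 - 4Q)q_E - (2q_E). Setting ∂π_E/∂q_E = 0: 101 - 8q_E - 4(q_F) = 0.
Rearranging gives the reaction functions q_F = (61 - 4q_E)/8 and q_E = (101 - 4q_F)/8.
Substituting one into the other gives q_F = 7/4 and q_E = 47/4.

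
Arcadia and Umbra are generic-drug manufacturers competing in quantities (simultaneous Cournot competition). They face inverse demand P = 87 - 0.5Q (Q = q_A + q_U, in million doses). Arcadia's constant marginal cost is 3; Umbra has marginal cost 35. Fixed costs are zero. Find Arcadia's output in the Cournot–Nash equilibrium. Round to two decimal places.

Arcadia's profit: π_A = (87 - 0.5Q)q_A - (3q_A). Setting ∂π_A/∂q_A = 0: 84 - q_A - (1/2)(q_U) = 0.
Umbra's first-order condition: 52 - q_U - (1/2)(q_A) = 0.
Best responses: q_A = (84 - (1/2)q_U), q_U = (52 - (1/2)q_A).
Substituting one into the other gives q_A = 232/3 and q_U = 40/3.

77.33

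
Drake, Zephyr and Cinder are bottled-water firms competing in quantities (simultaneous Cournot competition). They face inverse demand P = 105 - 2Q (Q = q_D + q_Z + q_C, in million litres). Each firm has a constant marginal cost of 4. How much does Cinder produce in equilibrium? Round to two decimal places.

12.63

Each firm earns π_i = (105 - 2Q)q_i - 4q_i.
Setting ∂π_i/∂q_i = 0 with rivals' quantities fixed: 101 - 4q_i - 2·Σ_{j≠i} q_j = 0.
By symmetry each firm produces the same amount; substituting Σ_{j≠i} q_j = 2q_i yields q_i = 101/8.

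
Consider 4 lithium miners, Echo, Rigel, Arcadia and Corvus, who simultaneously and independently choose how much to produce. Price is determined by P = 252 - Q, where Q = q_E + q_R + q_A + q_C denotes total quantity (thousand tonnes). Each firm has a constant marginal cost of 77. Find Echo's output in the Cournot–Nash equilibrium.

35

A representative firm's profit is π_i = q_i(252 - Q) - 77q_i.
Setting ∂π_i/∂q_i = 0 with rivals' quantities fixed: 175 - 2q_i - Σ_{j≠i} q_j = 0.
With identical firms every q_j equals q_i, so Σ_{j≠i} q_j = 3q_i and 175 = 5q_i, giving q_i = 35.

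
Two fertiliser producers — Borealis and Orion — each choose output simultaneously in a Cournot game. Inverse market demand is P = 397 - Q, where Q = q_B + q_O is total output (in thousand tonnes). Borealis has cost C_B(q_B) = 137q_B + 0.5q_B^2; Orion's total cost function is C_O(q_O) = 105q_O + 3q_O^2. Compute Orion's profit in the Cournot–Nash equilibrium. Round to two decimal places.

Borealis's profit: π_B = (397 - Q)q_B - (137q_B + (1/2)q_B²). Setting ∂π_B/∂q_B = 0: 260 - 3q_B - (q_O) = 0.
Orion's first-order condition: 292 - 8q_O - (q_B) = 0.
Best responses: q_B = (260 - q_O)/3, q_O = (292 - q_B)/8.
Solving the pair: q_B = 1788/23, q_O = 616/23.
Price P = 397 - 104.5217 = 292.4783.
Orion's profit: 292.4783·(616/23) - 105·(616/23) - 3(616/23)² = 2869.2325.

2869.23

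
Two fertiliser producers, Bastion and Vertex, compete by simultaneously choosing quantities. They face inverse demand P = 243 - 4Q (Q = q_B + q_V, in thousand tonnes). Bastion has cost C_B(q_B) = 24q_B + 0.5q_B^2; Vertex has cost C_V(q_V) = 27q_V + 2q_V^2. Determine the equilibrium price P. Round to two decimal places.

119.87

Bastion's profit: π_B = (243 - 4Q)q_B - (24q_B + (1/2)q_B²). Setting ∂π_B/∂q_B = 0: 219 - 9q_B - 4(q_V) = 0.
Vertex's first-order condition: 216 - 12q_V - 4(q_B) = 0.
Rearranging gives the reaction functions q_B = (219 - 4q_V)/9 and q_V = (216 - 4q_B)/12.
Substituting one into the other gives q_B = 441/23 and q_V = 267/23.
Total output Q = 708/23, so price P = 243 - 4·(708/23) = 119.8696.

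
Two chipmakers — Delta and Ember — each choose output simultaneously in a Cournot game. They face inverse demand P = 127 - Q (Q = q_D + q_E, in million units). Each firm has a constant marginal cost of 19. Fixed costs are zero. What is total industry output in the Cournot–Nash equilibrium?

A representative firm's profit is π_i = q_i(127 - Q) - 19q_i.
Setting ∂π_i/∂q_i = 0 with rivals' quantities fixed: 108 - 2q_i - q_j = 0.
With identical firms every q_j equals q_i, so q_j = q_i and 108 = 3q_i, giving q_i = 36.
Total output Q = 36 + 36 = 72.

72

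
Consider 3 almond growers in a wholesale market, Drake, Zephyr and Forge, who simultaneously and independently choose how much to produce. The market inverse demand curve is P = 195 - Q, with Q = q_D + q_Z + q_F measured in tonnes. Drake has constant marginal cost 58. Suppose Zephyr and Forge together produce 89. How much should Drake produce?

24

With rivals' combined output fixed at 89, Drake's profit is π_D = (195 - 89 - q_D)q_D - (58q_D) = (106 - q_D)q_D - (58q_D).
∂π_D/∂q_D = 48 - 2q_D = 0, so q_D = 24.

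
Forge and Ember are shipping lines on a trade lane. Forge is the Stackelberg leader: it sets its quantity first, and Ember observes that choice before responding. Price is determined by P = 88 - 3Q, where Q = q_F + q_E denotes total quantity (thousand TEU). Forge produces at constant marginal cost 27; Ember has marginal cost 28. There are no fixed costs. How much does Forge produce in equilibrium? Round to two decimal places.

Solve by backward induction. Given q_F, the follower Ember maximises π_E = (88 - 3q_F - 3q_E)q_E - 28q_E.
Follower FOC: 60 - 3q_F - 6q_E = 0, so q_E(q_F) = (60 - 3q_F)/6.
The leader anticipates this reaction. Substituting into P = 88 - 3Q gives P = 58 - (3/2)q_F, so π_F = (58 - (3/2)q_F)q_F - 27q_F.
The leader's first-order condition 31 - 3q_F = 0 yields q_F = 31/3.
Then q_E = (60 - 3·(31/3))/6 = 29/6.

10.33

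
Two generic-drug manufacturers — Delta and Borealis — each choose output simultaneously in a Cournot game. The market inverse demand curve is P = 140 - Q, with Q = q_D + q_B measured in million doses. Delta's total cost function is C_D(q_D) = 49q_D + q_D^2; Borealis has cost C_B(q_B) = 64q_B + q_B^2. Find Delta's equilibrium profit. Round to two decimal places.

Delta's profit: π_D = (140 - Q)q_D - (49q_D + q_D²). Setting ∂π_D/∂q_D = 0: 91 - 4q_D - (q_B) = 0.
Borealis's first-order condition: 76 - 4q_B - (q_D) = 0.
So q_D = (91 - q_B)/4 and q_B = (76 - q_D)/4.
Substituting one into the other gives q_D = 96/5 and q_B = 71/5.
Price P = 140 - 167/5 = 533/5.
Delta's profit: (533/5)·(96/5) - 49·(96/5) - (96/5)² = 737.2800.

737.28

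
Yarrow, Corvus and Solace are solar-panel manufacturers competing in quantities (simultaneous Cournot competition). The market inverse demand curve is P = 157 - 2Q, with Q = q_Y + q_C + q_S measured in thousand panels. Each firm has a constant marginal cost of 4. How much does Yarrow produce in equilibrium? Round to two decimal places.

19.13

Each firm earns π_i = (157 - 2Q)q_i - 4q_i.
Setting ∂π_i/∂q_i = 0 with rivals' quantities fixed: 153 - 4q_i - 2·Σ_{j≠i} q_j = 0.
By symmetry each firm produces the same amount; substituting Σ_{j≠i} q_j = 2q_i yields q_i = 153/8.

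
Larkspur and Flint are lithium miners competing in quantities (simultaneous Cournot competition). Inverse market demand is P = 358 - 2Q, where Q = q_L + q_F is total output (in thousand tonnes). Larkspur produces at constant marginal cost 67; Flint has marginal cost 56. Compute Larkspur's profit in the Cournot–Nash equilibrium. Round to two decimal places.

Larkspur's profit: π_L = (358 - 2Q)q_L - (67q_L). Setting ∂π_L/∂q_L = 0: 291 - 4q_L - 2(q_F) = 0.
Flint's first-order condition: 302 - 4q_F - 2(q_L) = 0.
Rearranging gives the reaction functions q_L = (291 - 2q_F)/4 and q_F = (302 - 2q_L)/4.
Substituting one into the other gives q_L = 140/3 and q_F = 313/6.
Price P = 358 - 2·(593/6) = 481/3.
Larkspur's profit: (481/3 - 67)·(140/3) = 4355.5556.

4355.56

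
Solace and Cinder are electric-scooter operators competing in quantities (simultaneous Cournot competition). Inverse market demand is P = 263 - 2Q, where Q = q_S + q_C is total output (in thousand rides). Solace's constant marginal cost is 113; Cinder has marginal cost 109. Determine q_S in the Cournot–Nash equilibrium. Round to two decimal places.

24.33

Solace's profit: π_S = (263 - 2Q)q_S - (113q_S). Setting ∂π_S/∂q_S = 0: 150 - 4q_S - 2(q_C) = 0.
Cinder's profit: π_C = (263 - 2Q)q_C - (109q_C). Setting ∂π_C/∂q_C = 0: 154 - 4q_C - 2(q_S) = 0.
Best responses: q_S = (150 - 2q_C)/4, q_C = (154 - 2q_S)/4.
Solving the pair: q_S = 73/3, q_C = 79/3.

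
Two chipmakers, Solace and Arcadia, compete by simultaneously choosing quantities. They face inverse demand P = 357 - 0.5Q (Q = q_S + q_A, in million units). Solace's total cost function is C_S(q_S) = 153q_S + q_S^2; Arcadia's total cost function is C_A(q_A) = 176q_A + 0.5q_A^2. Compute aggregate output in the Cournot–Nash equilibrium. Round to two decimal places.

131.91

Solace's profit: π_S = (357 - 0.5Q)q_S - (153q_S + q_S²). Setting ∂π_S/∂q_S = 0: 204 - 3q_S - (1/2)(q_A) = 0.
Arcadia's first-order condition: 181 - 2q_A - (1/2)(q_S) = 0.
So q_S = (204 - (1/2)q_A)/3 and q_A = (181 - (1/2)q_S)/2.
Solving the pair: q_S = 1270/23, q_A = 1764/23.
Total output Q = 1270/23 + 1764/23 = 131.9130.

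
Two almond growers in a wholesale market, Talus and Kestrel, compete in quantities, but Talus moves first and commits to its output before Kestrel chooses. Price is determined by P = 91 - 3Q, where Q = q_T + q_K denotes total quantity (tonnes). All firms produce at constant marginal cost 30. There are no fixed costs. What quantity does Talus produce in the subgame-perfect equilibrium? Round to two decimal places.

Solve by backward induction. Given q_T, the follower Kestrel maximises π_K = (91 - 3q_T - 3q_K)q_K - 30q_K.
Follower FOC: 61 - 3q_T - 6q_K = 0, so q_K(q_T) = (61 - 3q_T)/6.
Talus substitutes q_K(q_T) into its own profit: π_T = q_T(91 - 3q_T - (61 - 3q_T)/2) - 30q_T = (121/2 - (3/2)q_T)q_T - 30q_T.
Maximising: ∂π_T/∂q_T = 61/2 - 3q_T = 0, giving q_T = 61/6.
Then q_K = (61 - 3·(61/6))/6 = 61/12.

10.17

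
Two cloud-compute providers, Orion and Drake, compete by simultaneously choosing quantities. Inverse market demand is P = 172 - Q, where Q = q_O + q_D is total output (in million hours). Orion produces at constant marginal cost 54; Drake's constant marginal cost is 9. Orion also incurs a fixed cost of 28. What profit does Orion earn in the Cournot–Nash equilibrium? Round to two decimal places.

564.11

Orion's profit: π_O = (172 - Q)q_O - (54q_O). Setting ∂π_O/∂q_O = 0: 118 - 2q_O - (q_D) = 0.
Drake's profit: π_D = (172 - Q)q_D - (9q_D). Setting ∂π_D/∂q_D = 0: 163 - 2q_D - (q_O) = 0.
So q_O = (118 - q_D)/2 and q_D = (163 - q_O)/2.
Solving the pair: q_O = 73/3, q_D = 208/3.
Price P = 172 - 281/3 = 235/3.
Orion's profit: (235/3 - 54)·(73/3) - 28 = 564.1111.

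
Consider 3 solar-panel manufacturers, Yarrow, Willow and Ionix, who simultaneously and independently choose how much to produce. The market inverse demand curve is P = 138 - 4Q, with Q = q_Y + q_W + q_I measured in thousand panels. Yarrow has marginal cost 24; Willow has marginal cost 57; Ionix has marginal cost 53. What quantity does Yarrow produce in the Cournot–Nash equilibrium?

11

Yarrow's profit: π_Y = (138 - 4Q)q_Y - (24q_Y). Setting ∂π_Y/∂q_Y = 0: 114 - 8q_Y - 4(q_W + q_I) = 0.
Willow's first-order condition: 81 - 8q_W - 4(q_Y + q_I) = 0.
Ionix's first-order condition: 85 - 8q_I - 4(q_Y + q_W) = 0.
Adding the 3 first-order conditions: 280 − 16Q = 0, so Q = 35/2.
Back-substituting: q_Y = (114 − 70)/4 = 11, q_W = (81 − 70)/4 = 11/4, q_I = (85 − 70)/4 = 15/4.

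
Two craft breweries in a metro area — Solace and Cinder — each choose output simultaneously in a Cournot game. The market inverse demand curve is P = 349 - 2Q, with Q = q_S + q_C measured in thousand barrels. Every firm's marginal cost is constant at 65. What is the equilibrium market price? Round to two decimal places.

159.67

Each firm earns π_i = (349 - 2Q)q_i - 65q_i.
First-order condition (treating rivals' output as given): 284 - 4q_i - 2q_j = 0.
With identical firms every q_j equals q_i, so q_j = q_i and 284 = 6q_i, giving q_i = 142/3.
Total output Q = 284/3, so price P = 349 - 2·(284/3) = 479/3.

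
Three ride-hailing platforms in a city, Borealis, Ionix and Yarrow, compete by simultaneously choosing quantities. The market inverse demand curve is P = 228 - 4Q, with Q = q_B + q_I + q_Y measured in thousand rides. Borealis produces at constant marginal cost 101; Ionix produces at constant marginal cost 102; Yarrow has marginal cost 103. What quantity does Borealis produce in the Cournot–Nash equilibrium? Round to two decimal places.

Borealis's profit: π_B = (228 - 4Q)q_B - (101q_B). Setting ∂π_B/∂q_B = 0: 127 - 8q_B - 4(q_I + q_Y) = 0.
Ionix's profit: π_I = (228 - 4Q)q_I - (102q_I). Setting ∂π_I/∂q_I = 0: 126 - 8q_I - 4(q_B + q_Y) = 0.
Yarrow's first-order condition: 125 - 8q_Y - 4(q_B + q_I) = 0.
Adding the 3 first-order conditions: 378 − 16Q = 0, so Q = 189/8.
Back-substituting: q_B = (127 − 189/2)/4 = 65/8, q_I = (126 − 189/2)/4 = 63/8, q_Y = (125 − 189/2)/4 = 61/8.

8.13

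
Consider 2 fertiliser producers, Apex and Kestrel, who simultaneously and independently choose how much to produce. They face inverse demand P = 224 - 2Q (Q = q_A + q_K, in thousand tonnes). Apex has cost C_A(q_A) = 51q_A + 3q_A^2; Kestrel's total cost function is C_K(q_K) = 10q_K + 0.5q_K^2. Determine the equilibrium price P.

127

Apex's profit: π_A = (224 - 2Q)q_A - (51q_A + 3q_A²). Setting ∂π_A/∂q_A = 0: 173 - 10q_A - 2(q_K) = 0.
Kestrel's first-order condition: 214 - 5q_K - 2(q_A) = 0.
So q_A = (173 - 2q_K)/10 and q_K = (214 - 2q_A)/5.
Solving the pair: q_A = 19/2, q_K = 39.
Total output Q = 97/2, so price P = 224 - 2·(97/2) = 127.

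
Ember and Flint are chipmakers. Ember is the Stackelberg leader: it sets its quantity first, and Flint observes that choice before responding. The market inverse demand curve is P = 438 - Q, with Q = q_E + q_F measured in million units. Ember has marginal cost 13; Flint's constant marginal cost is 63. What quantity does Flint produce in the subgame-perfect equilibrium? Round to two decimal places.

The follower Flint best-responds to any q_E: π_F = (438 - Q)q_F - 63q_F.
Follower FOC: 375 - q_E - 2q_F = 0, so q_F(q_E) = (375 - q_E)/2.
Ember substitutes q_F(q_E) into its own profit: π_E = q_E(438 - q_E - (375 - q_E)/2) - 13q_E = (501/2 - (1/2)q_E)q_E - 13q_E.
The leader's first-order condition 475/2 - q_E = 0 yields q_E = 475/2.
Then q_F = (375 - 475/2)/2 = 275/4.

68.75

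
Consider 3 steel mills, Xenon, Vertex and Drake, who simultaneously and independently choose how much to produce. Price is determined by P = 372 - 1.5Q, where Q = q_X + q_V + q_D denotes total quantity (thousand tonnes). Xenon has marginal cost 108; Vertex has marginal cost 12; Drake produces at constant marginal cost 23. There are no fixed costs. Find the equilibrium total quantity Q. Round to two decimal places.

Xenon's profit: π_X = (372 - 1.5Q)q_X - (108q_X). Setting ∂π_X/∂q_X = 0: 264 - 3q_X - (3/2)(q_V + q_D) = 0.
Vertex's profit: π_V = (372 - 1.5Q)q_V - (12q_V). Setting ∂π_V/∂q_V = 0: 360 - 3q_V - (3/2)(q_X + q_D) = 0.
Drake's first-order condition: 349 - 3q_D - (3/2)(q_X + q_V) = 0.
Adding the 3 first-order conditions: 973 − 6Q = 0, so Q = 973/6.
Back-substituting: q_X = (264 − 973/4)/(3/2) = 83/6, q_V = (360 − 973/4)/(3/2) = 467/6, q_D = (349 − 973/4)/(3/2) = 141/2.
Total output Q = 83/6 + 467/6 + 141/2 = 973/6.

162.17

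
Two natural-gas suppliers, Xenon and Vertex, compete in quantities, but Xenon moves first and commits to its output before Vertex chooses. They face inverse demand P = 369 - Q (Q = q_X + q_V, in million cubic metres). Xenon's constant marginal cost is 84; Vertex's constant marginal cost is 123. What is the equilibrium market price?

The follower Vertex best-responds to any q_X: π_V = (369 - Q)q_V - 123q_V.
Setting the follower's marginal profit to zero, 246 - q_X - 2q_V = 0, i.e. q_V = (246 - q_X)/2.
Xenon substitutes q_V(q_X) into its own profit: π_X = q_X(369 - q_X - (246 - q_X)/2) - 84q_X = (246 - (1/2)q_X)q_X - 84q_X.
Maximising: ∂π_X/∂q_X = 162 - q_X = 0, giving q_X = 162.
Then q_V = (246 - 162)/2 = 42.
Total output Q = 204, so price P = 369 - 204 = 165.

165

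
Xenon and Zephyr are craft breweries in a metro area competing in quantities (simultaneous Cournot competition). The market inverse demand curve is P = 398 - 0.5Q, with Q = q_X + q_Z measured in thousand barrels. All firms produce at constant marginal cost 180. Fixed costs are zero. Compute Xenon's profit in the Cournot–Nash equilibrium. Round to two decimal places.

10560.89

Each firm earns π_i = (398 - 0.5Q)q_i - 180q_i.
Setting ∂π_i/∂q_i = 0 with rivals' quantities fixed: 218 - q_i - (1/2)q_j = 0.
With identical firms every q_j equals q_i, so q_j = q_i and 218 = (3/2)q_i, giving q_i = 436/3.
Price P = 398 - (1/2)·(872/3) = 758/3.
Xenon's profit: (758/3 - 180)·(436/3) = 10560.8889.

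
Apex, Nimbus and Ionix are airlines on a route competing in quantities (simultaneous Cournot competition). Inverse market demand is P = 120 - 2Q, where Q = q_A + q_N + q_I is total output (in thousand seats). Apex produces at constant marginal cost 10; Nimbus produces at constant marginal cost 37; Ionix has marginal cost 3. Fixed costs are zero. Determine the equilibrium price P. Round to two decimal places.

Apex's profit: π_A = (120 - 2Q)q_A - (10q_A). Setting ∂π_A/∂q_A = 0: 110 - 4q_A - 2(q_N + q_I) = 0.
Nimbus's profit: π_N = (120 - 2Q)q_N - (37q_N). Setting ∂π_N/∂q_N = 0: 83 - 4q_N - 2(q_A + q_I) = 0.
Ionix's first-order condition: 117 - 4q_I - 2(q_A + q_N) = 0.
Adding the 3 first-order conditions: 310 − 8Q = 0, so Q = 155/4.
Back-substituting: q_A = (110 − 155/2)/2 = 65/4, q_N = (83 − 155/2)/2 = 11/4, q_I = (117 − 155/2)/2 = 79/4.
Total output Q = 155/4, so price P = 120 - 2·(155/4) = 85/2.

42.50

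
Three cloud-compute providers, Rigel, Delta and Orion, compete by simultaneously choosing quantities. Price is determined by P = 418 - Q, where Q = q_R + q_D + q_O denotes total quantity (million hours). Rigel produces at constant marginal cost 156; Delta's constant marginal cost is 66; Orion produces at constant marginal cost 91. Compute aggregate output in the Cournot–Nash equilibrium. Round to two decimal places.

Rigel's profit: π_R = (418 - Q)q_R - (156q_R). Setting ∂π_R/∂q_R = 0: 262 - 2q_R - (q_D + q_O) = 0.
Delta's first-order condition: 352 - 2q_D - (q_R + q_O) = 0.
Orion's profit: π_O = (418 - Q)q_O - (91q_O). Setting ∂π_O/∂q_O = 0: 327 - 2q_O - (q_R + q_D) = 0.
Adding the 3 conditions: 941 − 2Q − 2Q = 0, i.e. Q = 941/4.
Back-substituting: q_R = (262 − 941/4) = 107/4, q_D = (352 − 941/4) = 467/4, q_O = (327 − 941/4) = 367/4.
Total output Q = 107/4 + 467/4 + 367/4 = 941/4.

235.25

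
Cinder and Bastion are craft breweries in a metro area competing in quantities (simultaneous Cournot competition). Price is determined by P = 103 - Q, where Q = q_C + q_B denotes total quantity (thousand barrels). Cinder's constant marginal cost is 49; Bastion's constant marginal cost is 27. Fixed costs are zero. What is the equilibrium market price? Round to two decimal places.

59.67

Cinder's profit: π_C = (103 - Q)q_C - (49q_C). Setting ∂π_C/∂q_C = 0: 54 - 2q_C - (q_B) = 0.
Bastion's profit: π_B = (103 - Q)q_B - (27q_B). Setting ∂π_B/∂q_B = 0: 76 - 2q_B - (q_C) = 0.
Best responses: q_C = (54 - q_B)/2, q_B = (76 - q_C)/2.
Solving the pair: q_C = 32/3, q_B = 98/3.
Total output Q = 130/3, so price P = 103 - 130/3 = 179/3.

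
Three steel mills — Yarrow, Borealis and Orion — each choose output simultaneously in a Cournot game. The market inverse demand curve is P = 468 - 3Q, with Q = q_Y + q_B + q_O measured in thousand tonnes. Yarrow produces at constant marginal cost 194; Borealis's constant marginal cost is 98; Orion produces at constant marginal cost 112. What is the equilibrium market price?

Yarrow's profit: π_Y = (468 - 3Q)q_Y - (194q_Y). Setting ∂π_Y/∂q_Y = 0: 274 - 6q_Y - 3(q_B + q_O) = 0.
Borealis's profit: π_B = (468 - 3Q)q_B - (98q_B). Setting ∂π_B/∂q_B = 0: 370 - 6q_B - 3(q_Y + q_O) = 0.
Orion's profit: π_O = (468 - 3Q)q_O - (112q_O). Setting ∂π_O/∂q_O = 0: 356 - 6q_O - 3(q_Y + q_B) = 0.
Adding the 3 first-order conditions: 1000 − 12Q = 0, so Q = 250/3.
Back-substituting: q_Y = (274 − 250)/3 = 8, q_B = (370 − 250)/3 = 40, q_O = (356 − 250)/3 = 106/3.
Total output Q = 250/3, so price P = 468 - 3·(250/3) = 218.

218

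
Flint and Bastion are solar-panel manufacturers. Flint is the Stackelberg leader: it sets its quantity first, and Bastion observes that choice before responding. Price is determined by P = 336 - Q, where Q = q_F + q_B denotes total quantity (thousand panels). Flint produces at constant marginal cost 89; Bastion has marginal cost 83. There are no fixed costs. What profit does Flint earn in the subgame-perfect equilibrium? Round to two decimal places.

The follower Bastion best-responds to any q_F: π_B = (336 - Q)q_B - 83q_B.
Setting the follower's marginal profit to zero, 253 - q_F - 2q_B = 0, i.e. q_B = (253 - q_F)/2.
Flint substitutes q_B(q_F) into its own profit: π_F = q_F(336 - q_F - (253 - q_F)/2) - 89q_F = (419/2 - (1/2)q_F)q_F - 89q_F.
Leader FOC: 241/2 - q_F = 0, so q_F = 241/2.
Then q_B = (253 - 241/2)/2 = 265/4.
Price P = 336 - 747/4 = 597/4.
Flint's profit: (597/4 - 89)·(241/2) = 7260.1250.

7260.13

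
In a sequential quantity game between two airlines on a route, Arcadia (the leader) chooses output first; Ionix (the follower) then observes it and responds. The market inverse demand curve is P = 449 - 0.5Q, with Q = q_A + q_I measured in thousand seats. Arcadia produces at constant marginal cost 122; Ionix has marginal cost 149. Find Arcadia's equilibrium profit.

Solve by backward induction. Given q_A, the follower Ionix maximises π_I = (449 - (1/2)q_A - (1/2)q_I)q_I - 149q_I.
Setting the follower's marginal profit to zero, 300 - (1/2)q_A - q_I = 0, i.e. q_I = (300 - (1/2)q_A).
Arcadia substitutes q_I(q_A) into its own profit: π_A = q_A(449 - (1/2)q_A - (300 - (1/2)q_A)/2) - 122q_A = (299 - (1/4)q_A)q_A - 122q_A.
Maximising: ∂π_A/∂q_A = 177 - (1/2)q_A = 0, giving q_A = 354.
Then q_I = (300 - (1/2)·354) = 123.
Price P = 449 - (1/2)·477 = 421/2.
Arcadia's profit: (421/2 - 122)·354 = 31329.

31329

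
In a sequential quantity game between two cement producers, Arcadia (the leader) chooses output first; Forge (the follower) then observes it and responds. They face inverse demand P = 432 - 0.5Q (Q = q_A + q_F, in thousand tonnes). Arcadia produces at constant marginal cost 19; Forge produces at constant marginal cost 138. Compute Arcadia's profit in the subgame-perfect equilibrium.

Solve by backward induction. Given q_A, the follower Forge maximises π_F = (432 - (1/2)q_A - (1/2)q_F)q_F - 138q_F.
Follower FOC: 294 - (1/2)q_A - q_F = 0, so q_F(q_A) = (294 - (1/2)q_A).
The leader anticipates this reaction. Substituting into P = 432 - 0.5Q gives P = 285 - (1/4)q_A, so π_A = (285 - (1/4)q_A)q_A - 19q_A.
The leader's first-order condition 266 - (1/2)q_A = 0 yields q_A = 532.
Then q_F = (294 - (1/2)·532) = 28.
Price P = 432 - (1/2)·560 = 152.
Arcadia's profit: (152 - 19)·532 = 70756.

70756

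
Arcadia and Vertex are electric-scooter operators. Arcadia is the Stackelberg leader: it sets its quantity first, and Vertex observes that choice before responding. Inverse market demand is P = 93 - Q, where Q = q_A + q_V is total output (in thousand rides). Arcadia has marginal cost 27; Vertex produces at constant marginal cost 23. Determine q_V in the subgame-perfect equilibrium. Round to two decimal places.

19.50

Solve by backward induction. Given q_A, the follower Vertex maximises π_V = (93 - q_A - q_V)q_V - 23q_V.
Follower FOC: 70 - q_A - 2q_V = 0, so q_V(q_A) = (70 - q_A)/2.
The leader anticipates this reaction. Substituting into P = 93 - Q gives P = 58 - (1/2)q_A, so π_A = (58 - (1/2)q_A)q_A - 27q_A.
The leader's first-order condition 31 - q_A = 0 yields q_A = 31.
Then q_V = (70 - 31)/2 = 39/2.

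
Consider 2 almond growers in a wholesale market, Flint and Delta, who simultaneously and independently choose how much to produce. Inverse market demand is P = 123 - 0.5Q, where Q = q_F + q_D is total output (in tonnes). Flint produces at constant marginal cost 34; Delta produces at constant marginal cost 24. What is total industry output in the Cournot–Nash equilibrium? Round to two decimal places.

Flint's profit: π_F = (123 - 0.5Q)q_F - (34q_F). Setting ∂π_F/∂q_F = 0: 89 - q_F - (1/2)(q_D) = 0.
Delta's first-order condition: 99 - q_D - (1/2)(q_F) = 0.
Rearranging gives the reaction functions q_F = (89 - (1/2)q_D) and q_D = (99 - (1/2)q_F).
Solving the pair: q_F = 158/3, q_D = 218/3.
Total output Q = 158/3 + 218/3 = 376/3.

125.33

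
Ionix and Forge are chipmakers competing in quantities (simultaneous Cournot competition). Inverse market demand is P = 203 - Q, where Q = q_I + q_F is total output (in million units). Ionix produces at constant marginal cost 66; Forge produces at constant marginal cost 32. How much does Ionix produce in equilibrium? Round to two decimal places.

34.33

Ionix's profit: π_I = (203 - Q)q_I - (66q_I). Setting ∂π_I/∂q_I = 0: 137 - 2q_I - (q_F) = 0.
Forge's first-order condition: 171 - 2q_F - (q_I) = 0.
So q_I = (137 - q_F)/2 and q_F = (171 - q_I)/2.
Solving the pair: q_I = 103/3, q_F = 205/3.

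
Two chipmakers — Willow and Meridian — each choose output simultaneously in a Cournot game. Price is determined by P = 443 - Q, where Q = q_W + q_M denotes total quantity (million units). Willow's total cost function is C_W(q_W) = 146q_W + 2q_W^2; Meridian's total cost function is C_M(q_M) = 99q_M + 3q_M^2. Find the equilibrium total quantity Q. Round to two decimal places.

Willow's profit: π_W = (443 - Q)q_W - (146q_W + 2q_W²). Setting ∂π_W/∂q_W = 0: 297 - 6q_W - (q_M) = 0.
Meridian's first-order condition: 344 - 8q_M - (q_W) = 0.
Rearranging gives the reaction functions q_W = (297 - q_M)/6 and q_M = (344 - q_W)/8.
Substituting one into the other gives q_W = 43.2340 and q_M = 1767/47.
Total output Q = 43.2340 + 1767/47 = 80.8298.

80.83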